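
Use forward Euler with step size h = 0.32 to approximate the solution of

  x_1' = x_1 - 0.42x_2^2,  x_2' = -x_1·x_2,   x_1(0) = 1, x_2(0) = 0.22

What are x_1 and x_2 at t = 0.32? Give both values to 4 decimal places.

1.3135, 0.1496

Euler on (x_1,x_2): x_1_{n+1} = x_1_n + h·x_1', x_2_{n+1} = x_2_n + h·x_2'.
0.000000: (1.000000, 0.220000); f=(0.979672, -0.220000) → (1.313495, 0.149600)
(x_1(0.32), x_2(0.32)) ≈ (1.3135, 0.1496)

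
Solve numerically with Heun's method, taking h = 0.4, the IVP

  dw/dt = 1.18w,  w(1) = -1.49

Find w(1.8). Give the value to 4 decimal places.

Heun: k1 = f(t_n, w_n); k2 = f(t_n + h, w_n + h·k1); w_{n+1} = w_n + (h/2)·(k1 + k2).
t=1.000000, w=-1.490000:
  k1 = f(1.000000, -1.490000) = -1.758200
  k2 = f(1.400000, -2.193280) = -2.588070
  w ← -1.490000 + (0.4/2)·(-1.758200 + (-2.588070)) = -2.359254
t=1.400000, w=-2.359254:
  k1 = f(1.400000, -2.359254) = -2.783920
  k2 = f(1.800000, -3.472822) = -4.097930
  w ← -2.359254 + (0.4/2)·(-2.783920 + (-4.097930)) = -3.735624
w(1.8) ≈ -3.7356

-3.7356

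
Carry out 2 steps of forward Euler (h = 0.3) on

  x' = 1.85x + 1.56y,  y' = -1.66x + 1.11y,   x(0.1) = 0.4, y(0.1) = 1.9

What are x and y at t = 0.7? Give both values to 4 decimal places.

3.4420, 2.3580

Euler on (x,y): x_{n+1} = x_n + h·x', y_{n+1} = y_n + h·y'.
0.100000: (0.400000, 1.900000); f=(3.704000, 1.445000) → (1.511200, 2.333500)
0.400000: (1.511200, 2.333500); f=(6.435980, 0.081593) → (3.441994, 2.357978)
(x(0.7), y(0.7)) ≈ (3.4420, 2.3580)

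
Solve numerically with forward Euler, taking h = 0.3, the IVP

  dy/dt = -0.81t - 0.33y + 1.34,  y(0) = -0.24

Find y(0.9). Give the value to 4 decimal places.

0.7035

Euler: y_{n+1} = y_n + h·f(t_n, y_n).
t=0.000000, y=-0.240000: f=1.419200 → y ← -0.240000 + 0.3·1.419200 = 0.185760
t=0.300000, y=0.185760: f=1.035699 → y ← 0.185760 + 0.3·1.035699 = 0.496470
t=0.600000, y=0.496470: f=0.690165 → y ← 0.496470 + 0.3·0.690165 = 0.703519
y(0.9) ≈ 0.7035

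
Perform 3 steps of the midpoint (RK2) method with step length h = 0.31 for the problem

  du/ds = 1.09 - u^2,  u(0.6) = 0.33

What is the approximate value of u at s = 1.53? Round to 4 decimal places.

0.8900

Midpoint: k1 = f(s_n, u_n); k2 = f(s_n + h/2, u_n + (h/2)·k1); u_{n+1} = u_n + h·k2.
s=0.600000, u=0.330000:
  k1 = f(0.600000, 0.330000) = 0.981100
  k2 = f(0.755000, 0.482071) = 0.857608
  u ← 0.330000 + 0.31·0.857608 = 0.595858
s=0.910000, u=0.595858:
  k1 = f(0.910000, 0.595858) = 0.734953
  k2 = f(1.065000, 0.709776) = 0.586218
  u ← 0.595858 + 0.31·0.586218 = 0.777586
s=1.220000, u=0.777586:
  k1 = f(1.220000, 0.777586) = 0.485360
  k2 = f(1.375000, 0.852817) = 0.362703
  u ← 0.777586 + 0.31·0.362703 = 0.890024
u(1.53) ≈ 0.8900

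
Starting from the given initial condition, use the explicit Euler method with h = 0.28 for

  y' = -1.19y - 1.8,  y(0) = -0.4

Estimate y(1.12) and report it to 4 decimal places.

Euler: y_{n+1} = y_n + h·f(t_n, y_n).
t=0.000000, y=-0.400000: f=-1.324000 → y ← -0.400000 + 0.28·(-1.324000) = -0.770720
t=0.280000, y=-0.770720: f=-0.882843 → y ← -0.770720 + 0.28·(-0.882843) = -1.017916
t=0.560000, y=-1.017916: f=-0.588680 → y ← -1.017916 + 0.28·(-0.588680) = -1.182746
t=0.840000, y=-1.182746: f=-0.392532 → y ← -1.182746 + 0.28·(-0.392532) = -1.292655
y(1.12) ≈ -1.2927

-1.2927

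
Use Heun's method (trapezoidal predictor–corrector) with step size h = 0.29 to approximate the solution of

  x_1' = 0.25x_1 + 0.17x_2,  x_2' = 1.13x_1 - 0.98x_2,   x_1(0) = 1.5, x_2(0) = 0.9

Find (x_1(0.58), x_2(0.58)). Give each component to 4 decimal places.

1.8527, 1.3493

Heun on (x_1,x_2): k1 = f(s_n, state_n); k2 = f(s_n + h, state_n + h·k1); state_{n+1} = state_n + (h/2)·(k1 + k2).
0.000000: (1.500000, 0.900000)
  k1 = (0.528000, 0.813000)
  predictor → (1.653120, 1.135770)
  k2 = (0.606361, 0.754971)
  → (1.664482, 1.127356)
0.290000: (1.664482, 1.127356)
  k1 = (0.607771, 0.776056)
  predictor → (1.840736, 1.352412)
  k2 = (0.690094, 0.754668)
  → (1.852673, 1.349311)
(x_1(0.58), x_2(0.58)) ≈ (1.8527, 1.3493)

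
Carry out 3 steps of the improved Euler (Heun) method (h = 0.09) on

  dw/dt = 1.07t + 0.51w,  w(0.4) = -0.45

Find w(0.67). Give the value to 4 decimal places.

Heun: k1 = f(t_n, w_n); k2 = f(t_n + h, w_n + h·k1); w_{n+1} = w_n + (h/2)·(k1 + k2).
t=0.400000, w=-0.450000:
  k1 = f(0.400000, -0.450000) = 0.198500
  k2 = f(0.490000, -0.432135) = 0.303911
  w ← -0.450000 + (0.09/2)·(0.198500 + 0.303911) = -0.427391
t=0.490000, w=-0.427391:
  k1 = f(0.490000, -0.427391) = 0.306330
  k2 = f(0.580000, -0.399822) = 0.416691
  w ← -0.427391 + (0.09/2)·(0.306330 + 0.416691) = -0.394856
t=0.580000, w=-0.394856:
  k1 = f(0.580000, -0.394856) = 0.419224
  k2 = f(0.670000, -0.357125) = 0.534766
  w ← -0.394856 + (0.09/2)·(0.419224 + 0.534766) = -0.351926
w(0.67) ≈ -0.3519

-0.3519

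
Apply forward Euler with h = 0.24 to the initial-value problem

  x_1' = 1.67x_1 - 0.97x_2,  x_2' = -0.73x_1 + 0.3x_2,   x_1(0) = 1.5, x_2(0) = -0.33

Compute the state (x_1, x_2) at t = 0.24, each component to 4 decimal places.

2.1780, -0.6166

Euler on (x_1,x_2): x_1_{n+1} = x_1_n + h·x_1', x_2_{n+1} = x_2_n + h·x_2'.
0.000000: (1.500000, -0.330000); f=(2.825100, -1.194000) → (2.178024, -0.616560)
(x_1(0.24), x_2(0.24)) ≈ (2.1780, -0.6166)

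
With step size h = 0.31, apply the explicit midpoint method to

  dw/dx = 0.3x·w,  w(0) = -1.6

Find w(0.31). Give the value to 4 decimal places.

Midpoint: k1 = f(x_n, w_n); k2 = f(x_n + h/2, w_n + (h/2)·k1); w_{n+1} = w_n + h·k2.
x=0.000000, w=-1.600000:
  k1 = f(0.000000, -1.600000) = 0.000000
  k2 = f(0.155000, -1.600000) = -0.074400
  w ← -1.600000 + 0.31·(-0.074400) = -1.623064
w(0.31) ≈ -1.6231

-1.6231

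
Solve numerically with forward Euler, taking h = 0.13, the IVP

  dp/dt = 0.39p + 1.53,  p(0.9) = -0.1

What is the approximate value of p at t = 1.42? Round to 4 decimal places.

Euler: p_{n+1} = p_n + h·f(t_n, p_n).
t=0.900000, p=-0.100000: f=1.491000 → p ← -0.100000 + 0.13·1.491000 = 0.093830
t=1.030000, p=0.093830: f=1.566594 → p ← 0.093830 + 0.13·1.566594 = 0.297487
t=1.160000, p=0.297487: f=1.646020 → p ← 0.297487 + 0.13·1.646020 = 0.511470
t=1.290000, p=0.511470: f=1.729473 → p ← 0.511470 + 0.13·1.729473 = 0.736301
p(1.42) ≈ 0.7363

0.7363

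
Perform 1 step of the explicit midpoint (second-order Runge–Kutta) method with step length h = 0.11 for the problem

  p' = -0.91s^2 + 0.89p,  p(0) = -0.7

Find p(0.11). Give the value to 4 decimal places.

Midpoint: k1 = f(s_n, p_n); k2 = f(s_n + h/2, p_n + (h/2)·k1); p_{n+1} = p_n + h·k2.
s=0.000000, p=-0.700000:
  k1 = f(0.000000, -0.700000) = -0.623000
  k2 = f(0.055000, -0.734265) = -0.656249
  p ← -0.700000 + 0.11·(-0.656249) = -0.772187
p(0.11) ≈ -0.7722

-0.7722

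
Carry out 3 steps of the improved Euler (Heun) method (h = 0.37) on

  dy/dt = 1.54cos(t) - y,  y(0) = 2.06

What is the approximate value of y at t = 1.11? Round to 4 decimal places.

Heun: k1 = f(t_n, y_n); k2 = f(t_n + h, y_n + h·k1); y_{n+1} = y_n + (h/2)·(k1 + k2).
t=0.000000, y=2.060000:
  k1 = f(0.000000, 2.060000) = -0.520000
  k2 = f(0.370000, 1.867600) = -0.431816
  y ← 2.060000 + (0.37/2)·(-0.520000 + (-0.431816)) = 1.883914
t=0.370000, y=1.883914:
  k1 = f(0.370000, 1.883914) = -0.448130
  k2 = f(0.740000, 1.718106) = -0.580864
  y ← 1.883914 + (0.37/2)·(-0.448130 + (-0.580864)) = 1.693550
t=0.740000, y=1.693550:
  k1 = f(0.740000, 1.693550) = -0.556309
  k2 = f(1.110000, 1.487716) = -0.802937
  y ← 1.693550 + (0.37/2)·(-0.556309 + (-0.802937)) = 1.442090
y(1.11) ≈ 1.4421

1.4421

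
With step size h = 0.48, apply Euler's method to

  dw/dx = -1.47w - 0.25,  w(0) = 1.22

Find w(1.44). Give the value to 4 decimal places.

-0.1346

Euler: w_{n+1} = w_n + h·f(x_n, w_n).
x=0.000000, w=1.220000: f=-2.043400 → w ← 1.220000 + 0.48·(-2.043400) = 0.239168
x=0.480000, w=0.239168: f=-0.601577 → w ← 0.239168 + 0.48·(-0.601577) = -0.049589
x=0.960000, w=-0.049589: f=-0.177104 → w ← -0.049589 + 0.48·(-0.177104) = -0.134599
w(1.44) ≈ -0.1346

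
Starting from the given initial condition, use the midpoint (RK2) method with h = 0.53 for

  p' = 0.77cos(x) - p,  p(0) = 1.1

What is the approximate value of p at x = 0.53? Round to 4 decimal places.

Midpoint: k1 = f(x_n, p_n); k2 = f(x_n + h/2, p_n + (h/2)·k1); p_{n+1} = p_n + h·k2.
x=0.000000, p=1.100000:
  k1 = f(0.000000, 1.100000) = -0.330000
  k2 = f(0.265000, 1.012550) = -0.269429
  p ← 1.100000 + 0.53·(-0.269429) = 0.957203
p(0.53) ≈ 0.9572

0.9572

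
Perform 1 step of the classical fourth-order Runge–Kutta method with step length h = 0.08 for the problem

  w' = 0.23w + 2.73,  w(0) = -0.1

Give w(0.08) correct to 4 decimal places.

RK4: k1 = f(t_n, w_n); k2 = f(t_n + h/2, w_n + (h/2)·k1); k3 = f(t_n + h/2, w_n + (h/2)·k2); k4 = f(t_n + h, w_n + h·k3); w_{n+1} = w_n + (h/6)·(k1 + 2k2 + 2k3 + k4).
t=0.000000, w=-0.100000:
  k1 = f(0.000000, -0.100000) = 2.707000
  k2 = f(0.040000, 0.008280) = 2.731904
  k3 = f(0.040000, 0.009276) = 2.732134
  k4 = f(0.080000, 0.118571) = 2.757271
  w ← -0.100000 + (0.08/6)·(k1 + 2k2 + 2k3 + k4) = 0.118565
w(0.08) ≈ 0.1186

0.1186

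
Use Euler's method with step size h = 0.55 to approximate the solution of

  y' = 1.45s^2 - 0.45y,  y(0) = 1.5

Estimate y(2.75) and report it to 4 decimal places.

Euler: y_{n+1} = y_n + h·f(s_n, y_n).
s=0.000000, y=1.500000: f=-0.675000 → y ← 1.500000 + 0.55·(-0.675000) = 1.128750
s=0.550000, y=1.128750: f=-0.069312 → y ← 1.128750 + 0.55·(-0.069312) = 1.090628
s=1.100000, y=1.090628: f=1.263717 → y ← 1.090628 + 0.55·1.263717 = 1.785673
s=1.650000, y=1.785673: f=3.144072 → y ← 1.785673 + 0.55·3.144072 = 3.514912
s=2.200000, y=3.514912: f=5.436289 → y ← 3.514912 + 0.55·5.436289 = 6.504872
y(2.75) ≈ 6.5049

6.5049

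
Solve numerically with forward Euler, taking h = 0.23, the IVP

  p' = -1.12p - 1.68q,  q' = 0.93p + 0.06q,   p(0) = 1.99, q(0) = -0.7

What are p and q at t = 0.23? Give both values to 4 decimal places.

Euler on (p,q): p_{n+1} = p_n + h·p', q_{n+1} = q_n + h·q'.
0.000000: (1.990000, -0.700000); f=(-1.052800, 1.808700) → (1.747856, -0.283999)
(p(0.23), q(0.23)) ≈ (1.7479, -0.2840)

1.7479, -0.2840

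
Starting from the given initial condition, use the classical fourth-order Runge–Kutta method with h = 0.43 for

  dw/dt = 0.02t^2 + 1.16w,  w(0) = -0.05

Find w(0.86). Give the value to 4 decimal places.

-0.1300

RK4: k1 = f(t_n, w_n); k2 = f(t_n + h/2, w_n + (h/2)·k1); k3 = f(t_n + h/2, w_n + (h/2)·k2); k4 = f(t_n + h, w_n + h·k3); w_{n+1} = w_n + (h/6)·(k1 + 2k2 + 2k3 + k4).
t=0.000000, w=-0.050000:
  k1 = f(0.000000, -0.050000) = -0.058000
  k2 = f(0.215000, -0.062470) = -0.071541
  k3 = f(0.215000, -0.065381) = -0.074918
  k4 = f(0.430000, -0.082215) = -0.091671
  w ← -0.050000 + (0.43/6)·(k1 + 2k2 + 2k3 + k4) = -0.081719
t=0.430000, w=-0.081719:
  k1 = f(0.430000, -0.081719) = -0.091096
  k2 = f(0.645000, -0.101304) = -0.109193
  k3 = f(0.645000, -0.105195) = -0.113706
  k4 = f(0.860000, -0.130612) = -0.136718
  w ← -0.081719 + (0.43/6)·(k1 + 2k2 + 2k3 + k4) = -0.129994
w(0.86) ≈ -0.1300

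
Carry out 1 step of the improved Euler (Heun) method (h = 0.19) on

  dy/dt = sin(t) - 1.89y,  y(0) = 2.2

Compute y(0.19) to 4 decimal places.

Heun: k1 = f(t_n, y_n); k2 = f(t_n + h, y_n + h·k1); y_{n+1} = y_n + (h/2)·(k1 + k2).
t=0.000000, y=2.200000:
  k1 = f(0.000000, 2.200000) = -4.158000
  k2 = f(0.190000, 1.409980) = -2.476003
  y ← 2.200000 + (0.19/2)·(-4.158000 + (-2.476003)) = 1.569770
y(0.19) ≈ 1.5698

1.5698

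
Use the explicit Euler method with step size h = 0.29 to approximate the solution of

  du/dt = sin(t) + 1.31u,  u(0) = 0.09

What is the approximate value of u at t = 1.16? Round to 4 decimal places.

0.9252

Euler: u_{n+1} = u_n + h·f(t_n, u_n).
t=0.000000, u=0.090000: f=0.117900 → u ← 0.090000 + 0.29·0.117900 = 0.124191
t=0.290000, u=0.124191: f=0.448642 → u ← 0.124191 + 0.29·0.448642 = 0.254297
t=0.580000, u=0.254297: f=0.881153 → u ← 0.254297 + 0.29·0.881153 = 0.509832
t=0.870000, u=0.509832: f=1.432209 → u ← 0.509832 + 0.29·1.432209 = 0.925172
u(1.16) ≈ 0.9252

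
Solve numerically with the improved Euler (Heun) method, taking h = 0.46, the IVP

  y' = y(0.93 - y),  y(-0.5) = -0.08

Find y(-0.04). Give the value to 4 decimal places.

-0.1268

Heun: k1 = f(s_n, y_n); k2 = f(s_n + h, y_n + h·k1); y_{n+1} = y_n + (h/2)·(k1 + k2).
s=-0.500000, y=-0.080000:
  k1 = f(-0.500000, -0.080000) = -0.080800
  k2 = f(-0.040000, -0.117168) = -0.122695
  y ← -0.080000 + (0.46/2)·(-0.080800 + (-0.122695)) = -0.126804
y(-0.04) ≈ -0.1268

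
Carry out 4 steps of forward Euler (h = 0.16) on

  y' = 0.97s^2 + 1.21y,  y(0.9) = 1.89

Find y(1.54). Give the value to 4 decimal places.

Euler: y_{n+1} = y_n + h·f(s_n, y_n).
s=0.900000, y=1.890000: f=3.072600 → y ← 1.890000 + 0.16·3.072600 = 2.381616
s=1.060000, y=2.381616: f=3.971647 → y ← 2.381616 + 0.16·3.971647 = 3.017080
s=1.220000, y=3.017080: f=5.094414 → y ← 3.017080 + 0.16·5.094414 = 3.832186
s=1.380000, y=3.832186: f=6.484213 → y ← 3.832186 + 0.16·6.484213 = 4.869660
y(1.54) ≈ 4.8697

4.8697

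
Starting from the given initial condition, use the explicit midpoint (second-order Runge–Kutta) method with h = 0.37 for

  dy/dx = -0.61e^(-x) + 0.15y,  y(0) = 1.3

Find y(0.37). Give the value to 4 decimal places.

1.1803

Midpoint: k1 = f(x_n, y_n); k2 = f(x_n + h/2, y_n + (h/2)·k1); y_{n+1} = y_n + h·k2.
x=0.000000, y=1.300000:
  k1 = f(0.000000, 1.300000) = -0.415000
  k2 = f(0.185000, 1.223225) = -0.323490
  y ← 1.300000 + 0.37·(-0.323490) = 1.180309
y(0.37) ≈ 1.1803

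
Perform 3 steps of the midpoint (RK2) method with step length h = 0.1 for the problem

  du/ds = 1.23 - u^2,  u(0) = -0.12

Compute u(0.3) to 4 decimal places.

0.2448

Midpoint: k1 = f(s_n, u_n); k2 = f(s_n + h/2, u_n + (h/2)·k1); u_{n+1} = u_n + h·k2.
s=0.000000, u=-0.120000:
  k1 = f(0.000000, -0.120000) = 1.215600
  k2 = f(0.050000, -0.059220) = 1.226493
  u ← -0.120000 + 0.1·1.226493 = 0.002649
s=0.100000, u=0.002649:
  k1 = f(0.100000, 0.002649) = 1.229993
  k2 = f(0.150000, 0.064149) = 1.225885
  u ← 0.002649 + 0.1·1.225885 = 0.125238
s=0.200000, u=0.125238:
  k1 = f(0.200000, 0.125238) = 1.214315
  k2 = f(0.250000, 0.185954) = 1.195421
  u ← 0.125238 + 0.1·1.195421 = 0.244780
u(0.3) ≈ 0.2448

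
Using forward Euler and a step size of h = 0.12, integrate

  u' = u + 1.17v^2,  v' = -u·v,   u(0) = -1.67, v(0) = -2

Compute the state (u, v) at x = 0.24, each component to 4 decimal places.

-0.6566, -2.7779

Euler on (u,v): u_{n+1} = u_n + h·u', v_{n+1} = v_n + h·v'.
0.000000: (-1.670000, -2.000000); f=(3.010000, -3.340000) → (-1.308800, -2.400800)
0.120000: (-1.308800, -2.400800); f=(5.434894, -3.142167) → (-0.656613, -2.777860)
(u(0.24), v(0.24)) ≈ (-0.6566, -2.7779)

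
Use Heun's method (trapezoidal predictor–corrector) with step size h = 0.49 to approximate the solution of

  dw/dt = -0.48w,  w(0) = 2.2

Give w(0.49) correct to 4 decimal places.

1.7434

Heun: k1 = f(t_n, w_n); k2 = f(t_n + h, w_n + h·k1); w_{n+1} = w_n + (h/2)·(k1 + k2).
t=0.000000, w=2.200000:
  k1 = f(0.000000, 2.200000) = -1.056000
  k2 = f(0.490000, 1.682560) = -0.807629
  w ← 2.200000 + (0.49/2)·(-1.056000 + (-0.807629)) = 1.743411
w(0.49) ≈ 1.7434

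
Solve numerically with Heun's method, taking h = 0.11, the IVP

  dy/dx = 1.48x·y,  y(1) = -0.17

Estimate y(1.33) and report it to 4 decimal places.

-0.2994

Heun: k1 = f(x_n, y_n); k2 = f(x_n + h, y_n + h·k1); y_{n+1} = y_n + (h/2)·(k1 + k2).
x=1.000000, y=-0.170000:
  k1 = f(1.000000, -0.170000) = -0.251600
  k2 = f(1.110000, -0.197676) = -0.324742
  y ← -0.170000 + (0.11/2)·(-0.251600 + (-0.324742)) = -0.201699
x=1.110000, y=-0.201699:
  k1 = f(1.110000, -0.201699) = -0.331351
  k2 = f(1.220000, -0.238147) = -0.429999
  y ← -0.201699 + (0.11/2)·(-0.331351 + (-0.429999)) = -0.243573
x=1.220000, y=-0.243573:
  k1 = f(1.220000, -0.243573) = -0.439796
  k2 = f(1.330000, -0.291951) = -0.574675
  y ← -0.243573 + (0.11/2)·(-0.439796 + (-0.574675)) = -0.299369
y(1.33) ≈ -0.2994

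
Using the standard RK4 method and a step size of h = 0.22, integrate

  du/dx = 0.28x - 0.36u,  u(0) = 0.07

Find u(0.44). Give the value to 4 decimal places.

0.0855

RK4: k1 = f(x_n, u_n); k2 = f(x_n + h/2, u_n + (h/2)·k1); k3 = f(x_n + h/2, u_n + (h/2)·k2); k4 = f(x_n + h, u_n + h·k3); u_{n+1} = u_n + (h/6)·(k1 + 2k2 + 2k3 + k4).
x=0.000000, u=0.070000:
  k1 = f(0.000000, 0.070000) = -0.025200
  k2 = f(0.110000, 0.067228) = 0.006598
  k3 = f(0.110000, 0.070726) = 0.005339
  k4 = f(0.220000, 0.071175) = 0.035977
  u ← 0.070000 + (0.22/6)·(k1 + 2k2 + 2k3 + k4) = 0.071271
x=0.220000, u=0.071271:
  k1 = f(0.220000, 0.071271) = 0.035943
  k2 = f(0.330000, 0.075224) = 0.065319
  k3 = f(0.330000, 0.078456) = 0.064156
  k4 = f(0.440000, 0.085385) = 0.092461
  u ← 0.071271 + (0.22/6)·(k1 + 2k2 + 2k3 + k4) = 0.085474
u(0.44) ≈ 0.0855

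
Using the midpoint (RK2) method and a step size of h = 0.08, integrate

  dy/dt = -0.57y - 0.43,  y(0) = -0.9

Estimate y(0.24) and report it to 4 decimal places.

Midpoint: k1 = f(t_n, y_n); k2 = f(t_n + h/2, y_n + (h/2)·k1); y_{n+1} = y_n + h·k2.
t=0.000000, y=-0.900000:
  k1 = f(0.000000, -0.900000) = 0.083000
  k2 = f(0.040000, -0.896680) = 0.081108
  y ← -0.900000 + 0.08·0.081108 = -0.893511
t=0.080000, y=-0.893511:
  k1 = f(0.080000, -0.893511) = 0.079301
  k2 = f(0.120000, -0.890339) = 0.077493
  y ← -0.893511 + 0.08·0.077493 = -0.887312
t=0.160000, y=-0.887312:
  k1 = f(0.160000, -0.887312) = 0.075768
  k2 = f(0.200000, -0.884281) = 0.074040
  y ← -0.887312 + 0.08·0.074040 = -0.881389
y(0.24) ≈ -0.8814

-0.8814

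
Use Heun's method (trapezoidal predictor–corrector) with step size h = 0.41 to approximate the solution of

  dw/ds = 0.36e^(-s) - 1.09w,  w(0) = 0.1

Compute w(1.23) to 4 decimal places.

0.1446

Heun: k1 = f(s_n, w_n); k2 = f(s_n + h, w_n + h·k1); w_{n+1} = w_n + (h/2)·(k1 + k2).
s=0.000000, w=0.100000:
  k1 = f(0.000000, 0.100000) = 0.251000
  k2 = f(0.410000, 0.202910) = 0.017742
  w ← 0.100000 + (0.41/2)·(0.251000 + 0.017742) = 0.155092
s=0.410000, w=0.155092:
  k1 = f(0.410000, 0.155092) = 0.069864
  k2 = f(0.820000, 0.183736) = -0.041717
  w ← 0.155092 + (0.41/2)·(0.069864 + (-0.041717)) = 0.160862
s=0.820000, w=0.160862:
  k1 = f(0.820000, 0.160862) = -0.016784
  k2 = f(1.230000, 0.153981) = -0.062614
  w ← 0.160862 + (0.41/2)·(-0.016784 + (-0.062614)) = 0.144586
w(1.23) ≈ 0.1446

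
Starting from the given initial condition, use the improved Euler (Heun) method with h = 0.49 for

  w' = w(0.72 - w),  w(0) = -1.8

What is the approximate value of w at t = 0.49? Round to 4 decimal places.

Heun: k1 = f(t_n, w_n); k2 = f(t_n + h, w_n + h·k1); w_{n+1} = w_n + (h/2)·(k1 + k2).
t=0.000000, w=-1.800000:
  k1 = f(0.000000, -1.800000) = -4.536000
  k2 = f(0.490000, -4.022640) = -19.077933
  w ← -1.800000 + (0.49/2)·(-4.536000 + (-19.077933)) = -7.585414
w(0.49) ≈ -7.5854

-7.5854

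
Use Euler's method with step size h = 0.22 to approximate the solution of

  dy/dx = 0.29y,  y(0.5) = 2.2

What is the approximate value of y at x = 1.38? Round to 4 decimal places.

Euler: y_{n+1} = y_n + h·f(x_n, y_n).
x=0.500000, y=2.200000: f=0.638000 → y ← 2.200000 + 0.22·0.638000 = 2.340360
x=0.720000, y=2.340360: f=0.678704 → y ← 2.340360 + 0.22·0.678704 = 2.489675
x=0.940000, y=2.489675: f=0.722006 → y ← 2.489675 + 0.22·0.722006 = 2.648516
x=1.160000, y=2.648516: f=0.768070 → y ← 2.648516 + 0.22·0.768070 = 2.817492
y(1.38) ≈ 2.8175

2.8175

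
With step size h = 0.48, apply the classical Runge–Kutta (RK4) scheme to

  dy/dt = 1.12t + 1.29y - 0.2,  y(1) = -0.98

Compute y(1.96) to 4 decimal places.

RK4: k1 = f(t_n, y_n); k2 = f(t_n + h/2, y_n + (h/2)·k1); k3 = f(t_n + h/2, y_n + (h/2)·k2); k4 = f(t_n + h, y_n + h·k3); y_{n+1} = y_n + (h/6)·(k1 + 2k2 + 2k3 + k4).
t=1.000000, y=-0.980000:
  k1 = f(1.000000, -0.980000) = -0.344200
  k2 = f(1.240000, -1.062608) = -0.181964
  k3 = f(1.240000, -1.023671) = -0.131736
  k4 = f(1.480000, -1.043233) = 0.111829
  y ← -0.980000 + (0.48/6)·(k1 + 2k2 + 2k3 + k4) = -1.048782
t=1.480000, y=-1.048782:
  k1 = f(1.480000, -1.048782) = 0.104672
  k2 = f(1.720000, -1.023661) = 0.405878
  k3 = f(1.720000, -0.951371) = 0.499131
  k4 = f(1.960000, -0.809199) = 0.951334
  y ← -1.048782 + (0.48/6)·(k1 + 2k2 + 2k3 + k4) = -0.819500
y(1.96) ≈ -0.8195

-0.8195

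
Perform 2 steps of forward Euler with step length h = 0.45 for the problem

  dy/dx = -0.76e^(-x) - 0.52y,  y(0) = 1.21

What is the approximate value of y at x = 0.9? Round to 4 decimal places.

Euler: y_{n+1} = y_n + h·f(x_n, y_n).
x=0.000000, y=1.210000: f=-1.389200 → y ← 1.210000 + 0.45·(-1.389200) = 0.584860
x=0.450000, y=0.584860: f=-0.788725 → y ← 0.584860 + 0.45·(-0.788725) = 0.229934
y(0.9) ≈ 0.2299

0.2299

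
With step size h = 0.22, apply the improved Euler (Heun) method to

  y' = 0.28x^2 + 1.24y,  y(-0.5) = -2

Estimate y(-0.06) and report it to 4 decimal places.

Heun: k1 = f(x_n, y_n); k2 = f(x_n + h, y_n + h·k1); y_{n+1} = y_n + (h/2)·(k1 + k2).
x=-0.500000, y=-2.000000:
  k1 = f(-0.500000, -2.000000) = -2.410000
  k2 = f(-0.280000, -2.530200) = -3.115496
  y ← -2.000000 + (0.22/2)·(-2.410000 + (-3.115496)) = -2.607805
x=-0.280000, y=-2.607805:
  k1 = f(-0.280000, -2.607805) = -3.211726
  k2 = f(-0.060000, -3.314384) = -4.108828
  y ← -2.607805 + (0.22/2)·(-3.211726 + (-4.108828)) = -3.413066
y(-0.06) ≈ -3.4131

-3.4131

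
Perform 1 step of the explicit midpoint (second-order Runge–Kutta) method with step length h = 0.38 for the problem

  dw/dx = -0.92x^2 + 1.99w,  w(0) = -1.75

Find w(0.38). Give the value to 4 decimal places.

-3.5863

Midpoint: k1 = f(x_n, w_n); k2 = f(x_n + h/2, w_n + (h/2)·k1); w_{n+1} = w_n + h·k2.
x=0.000000, w=-1.750000:
  k1 = f(0.000000, -1.750000) = -3.482500
  k2 = f(0.190000, -2.411675) = -4.832445
  w ← -1.750000 + 0.38·(-4.832445) = -3.586329
w(0.38) ≈ -3.5863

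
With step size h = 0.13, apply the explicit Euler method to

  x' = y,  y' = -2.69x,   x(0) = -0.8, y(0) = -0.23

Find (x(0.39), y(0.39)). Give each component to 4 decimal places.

-0.7792, 0.6279

Euler on (x,y): x_{n+1} = x_n + h·x', y_{n+1} = y_n + h·y'.
0.000000: (-0.800000, -0.230000); f=(-0.230000, 2.152000) → (-0.829900, 0.049760)
0.130000: (-0.829900, 0.049760); f=(0.049760, 2.232431) → (-0.823431, 0.339976)
0.260000: (-0.823431, 0.339976); f=(0.339976, 2.215030) → (-0.779234, 0.627930)
(x(0.39), y(0.39)) ≈ (-0.7792, 0.6279)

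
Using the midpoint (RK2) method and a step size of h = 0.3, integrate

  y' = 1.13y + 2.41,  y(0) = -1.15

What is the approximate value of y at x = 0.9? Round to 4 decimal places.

Midpoint: k1 = f(x_n, y_n); k2 = f(x_n + h/2, y_n + (h/2)·k1); y_{n+1} = y_n + h·k2.
x=0.000000, y=-1.150000:
  k1 = f(0.000000, -1.150000) = 1.110500
  k2 = f(0.150000, -0.983425) = 1.298730
  y ← -1.150000 + 0.3·1.298730 = -0.760381
x=0.300000, y=-0.760381:
  k1 = f(0.300000, -0.760381) = 1.550769
  k2 = f(0.450000, -0.527766) = 1.813625
  y ← -0.760381 + 0.3·1.813625 = -0.216294
x=0.600000, y=-0.216294:
  k1 = f(0.600000, -0.216294) = 2.165588
  k2 = f(0.750000, 0.108545) = 2.532655
  y ← -0.216294 + 0.3·2.532655 = 0.543503
y(0.9) ≈ 0.5435

0.5435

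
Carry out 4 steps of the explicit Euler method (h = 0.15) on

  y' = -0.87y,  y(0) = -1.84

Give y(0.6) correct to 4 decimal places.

-1.0517

Euler: y_{n+1} = y_n + h·f(x_n, y_n).
x=0.000000, y=-1.840000: f=1.600800 → y ← -1.840000 + 0.15·1.600800 = -1.599880
x=0.150000, y=-1.599880: f=1.391896 → y ← -1.599880 + 0.15·1.391896 = -1.391096
x=0.300000, y=-1.391096: f=1.210253 → y ← -1.391096 + 0.15·1.210253 = -1.209558
x=0.450000, y=-1.209558: f=1.052315 → y ← -1.209558 + 0.15·1.052315 = -1.051710
y(0.6) ≈ -1.0517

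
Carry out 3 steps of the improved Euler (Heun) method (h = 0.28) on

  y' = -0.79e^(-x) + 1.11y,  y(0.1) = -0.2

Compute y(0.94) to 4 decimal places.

Heun: k1 = f(x_n, y_n); k2 = f(x_n + h, y_n + h·k1); y_{n+1} = y_n + (h/2)·(k1 + k2).
x=0.100000, y=-0.200000:
  k1 = f(0.100000, -0.200000) = -0.936822
  k2 = f(0.380000, -0.462310) = -1.053415
  y ← -0.200000 + (0.28/2)·(-0.936822 + (-1.053415)) = -0.478633
x=0.380000, y=-0.478633:
  k1 = f(0.380000, -0.478633) = -1.071533
  k2 = f(0.660000, -0.778662) = -1.272628
  y ← -0.478633 + (0.28/2)·(-1.071533 + (-1.272628)) = -0.806816
x=0.660000, y=-0.806816:
  k1 = f(0.660000, -0.806816) = -1.303878
  k2 = f(0.940000, -1.171901) = -1.609407
  y ← -0.806816 + (0.28/2)·(-1.303878 + (-1.609407)) = -1.214675
y(0.94) ≈ -1.2147

-1.2147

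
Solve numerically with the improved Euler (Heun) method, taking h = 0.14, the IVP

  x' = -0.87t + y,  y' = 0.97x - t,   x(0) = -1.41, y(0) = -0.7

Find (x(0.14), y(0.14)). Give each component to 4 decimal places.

Heun on (x,y): k1 = f(t_n, state_n); k2 = f(t_n + h, state_n + h·k1); state_{n+1} = state_n + (h/2)·(k1 + k2).
0.000000: (-1.410000, -0.700000)
  k1 = (-0.700000, -1.367700)
  predictor → (-1.508000, -0.891478)
  k2 = (-1.013278, -1.602760)
  → (-1.529929, -0.907932)
(x(0.14), y(0.14)) ≈ (-1.5299, -0.9079)

-1.5299, -0.9079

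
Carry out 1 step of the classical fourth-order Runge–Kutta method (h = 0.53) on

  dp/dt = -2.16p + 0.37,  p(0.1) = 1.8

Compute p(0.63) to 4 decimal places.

RK4: k1 = f(t_n, p_n); k2 = f(t_n + h/2, p_n + (h/2)·k1); k3 = f(t_n + h/2, p_n + (h/2)·k2); k4 = f(t_n + h, p_n + h·k3); p_{n+1} = p_n + (h/6)·(k1 + 2k2 + 2k3 + k4).
t=0.100000, p=1.800000:
  k1 = f(0.100000, 1.800000) = -3.518000
  k2 = f(0.365000, 0.867730) = -1.504297
  k3 = f(0.365000, 1.401361) = -2.656941
  k4 = f(0.630000, 0.391822) = -0.476335
  p ← 1.800000 + (0.53/6)·(k1 + 2k2 + 2k3 + k4) = 0.712015
p(0.63) ≈ 0.7120

0.7120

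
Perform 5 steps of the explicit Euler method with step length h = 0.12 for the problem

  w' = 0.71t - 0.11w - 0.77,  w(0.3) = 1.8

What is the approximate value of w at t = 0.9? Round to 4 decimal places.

1.4597

Euler: w_{n+1} = w_n + h·f(t_n, w_n).
t=0.300000, w=1.800000: f=-0.755000 → w ← 1.800000 + 0.12·(-0.755000) = 1.709400
t=0.420000, w=1.709400: f=-0.659834 → w ← 1.709400 + 0.12·(-0.659834) = 1.630220
t=0.540000, w=1.630220: f=-0.565924 → w ← 1.630220 + 0.12·(-0.565924) = 1.562309
t=0.660000, w=1.562309: f=-0.473254 → w ← 1.562309 + 0.12·(-0.473254) = 1.505519
t=0.780000, w=1.505519: f=-0.381807 → w ← 1.505519 + 0.12·(-0.381807) = 1.459702
w(0.9) ≈ 1.4597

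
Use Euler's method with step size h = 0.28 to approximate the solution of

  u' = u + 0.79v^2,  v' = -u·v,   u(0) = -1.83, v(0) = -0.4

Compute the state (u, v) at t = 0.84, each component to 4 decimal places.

-3.4569, -1.7965

Euler on (u,v): u_{n+1} = u_n + h·u', v_{n+1} = v_n + h·v'.
0.000000: (-1.830000, -0.400000); f=(-1.703600, -0.732000) → (-2.307008, -0.604960)
0.280000: (-2.307008, -0.604960); f=(-2.017886, -1.395648) → (-2.872016, -0.995741)
0.560000: (-2.872016, -0.995741); f=(-2.088731, -2.859785) → (-3.456861, -1.796481)
(u(0.84), v(0.84)) ≈ (-3.4569, -1.7965)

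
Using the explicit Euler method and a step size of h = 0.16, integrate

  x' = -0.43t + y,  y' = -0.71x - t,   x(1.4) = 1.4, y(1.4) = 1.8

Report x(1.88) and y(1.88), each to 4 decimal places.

1.7506, 0.5170

Euler on (x,y): x_{n+1} = x_n + h·x', y_{n+1} = y_n + h·y'.
1.400000: (1.400000, 1.800000); f=(1.198000, -2.394000) → (1.591680, 1.416960)
1.560000: (1.591680, 1.416960); f=(0.746160, -2.690093) → (1.711066, 0.986545)
1.720000: (1.711066, 0.986545); f=(0.246945, -2.934857) → (1.750577, 0.516968)
(x(1.88), y(1.88)) ≈ (1.7506, 0.5170)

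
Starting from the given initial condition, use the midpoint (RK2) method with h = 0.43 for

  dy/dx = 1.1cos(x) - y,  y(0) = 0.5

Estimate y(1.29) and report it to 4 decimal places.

0.6513

Midpoint: k1 = f(x_n, y_n); k2 = f(x_n + h/2, y_n + (h/2)·k1); y_{n+1} = y_n + h·k2.
x=0.000000, y=0.500000:
  k1 = f(0.000000, 0.500000) = 0.600000
  k2 = f(0.215000, 0.629000) = 0.445674
  y ← 0.500000 + 0.43·0.445674 = 0.691640
x=0.430000, y=0.691640:
  k1 = f(0.430000, 0.691640) = 0.308222
  k2 = f(0.645000, 0.757908) = 0.121102
  y ← 0.691640 + 0.43·0.121102 = 0.743714
x=0.860000, y=0.743714:
  k1 = f(0.860000, 0.743714) = -0.026033
  k2 = f(1.075000, 0.738117) = -0.214811
  y ← 0.743714 + 0.43·(-0.214811) = 0.651345
y(1.29) ≈ 0.6513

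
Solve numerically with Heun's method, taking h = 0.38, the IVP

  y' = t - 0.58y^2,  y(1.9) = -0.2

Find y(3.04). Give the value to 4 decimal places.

1.7622

Heun: k1 = f(t_n, y_n); k2 = f(t_n + h, y_n + h·k1); y_{n+1} = y_n + (h/2)·(k1 + k2).
t=1.900000, y=-0.200000:
  k1 = f(1.900000, -0.200000) = 1.876800
  k2 = f(2.280000, 0.513184) = 2.127252
  y ← -0.200000 + (0.38/2)·(1.876800 + 2.127252) = 0.560770
t=2.280000, y=0.560770:
  k1 = f(2.280000, 0.560770) = 2.097611
  k2 = f(2.660000, 1.357862) = 1.590602
  y ← 0.560770 + (0.38/2)·(2.097611 + 1.590602) = 1.261530
t=2.660000, y=1.261530:
  k1 = f(2.660000, 1.261530) = 1.736954
  k2 = f(3.040000, 1.921573) = 0.898383
  y ← 1.261530 + (0.38/2)·(1.736954 + 0.898383) = 1.762245
y(3.04) ≈ 1.7622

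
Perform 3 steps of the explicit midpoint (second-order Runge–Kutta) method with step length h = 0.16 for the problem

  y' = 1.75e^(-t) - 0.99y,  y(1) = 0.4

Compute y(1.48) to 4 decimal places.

0.4391

Midpoint: k1 = f(t_n, y_n); k2 = f(t_n + h/2, y_n + (h/2)·k1); y_{n+1} = y_n + h·k2.
t=1.000000, y=0.400000:
  k1 = f(1.000000, 0.400000) = 0.247789
  k2 = f(1.080000, 0.419823) = 0.178667
  y ← 0.400000 + 0.16·0.178667 = 0.428587
t=1.160000, y=0.428587:
  k1 = f(1.160000, 0.428587) = 0.124300
  k2 = f(1.240000, 0.438531) = 0.072277
  y ← 0.428587 + 0.16·0.072277 = 0.440151
t=1.320000, y=0.440151:
  k1 = f(1.320000, 0.440151) = 0.031737
  k2 = f(1.400000, 0.442690) = -0.006718
  y ← 0.440151 + 0.16·(-0.006718) = 0.439076
y(1.48) ≈ 0.4391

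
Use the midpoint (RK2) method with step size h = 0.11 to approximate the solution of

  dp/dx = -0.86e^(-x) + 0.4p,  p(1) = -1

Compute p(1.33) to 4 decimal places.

Midpoint: k1 = f(x_n, p_n); k2 = f(x_n + h/2, p_n + (h/2)·k1); p_{n+1} = p_n + h·k2.
x=1.000000, p=-1.000000:
  k1 = f(1.000000, -1.000000) = -0.716376
  k2 = f(1.055000, -1.039401) = -0.715206
  p ← -1.000000 + 0.11·(-0.715206) = -1.078673
x=1.110000, p=-1.078673:
  k1 = f(1.110000, -1.078673) = -0.714890
  k2 = f(1.165000, -1.117992) = -0.715450
  p ← -1.078673 + 0.11·(-0.715450) = -1.157372
x=1.220000, p=-1.157372:
  k1 = f(1.220000, -1.157372) = -0.716847
  k2 = f(1.275000, -1.196799) = -0.719030
  p ← -1.157372 + 0.11·(-0.719030) = -1.236465
p(1.33) ≈ -1.2365

-1.2365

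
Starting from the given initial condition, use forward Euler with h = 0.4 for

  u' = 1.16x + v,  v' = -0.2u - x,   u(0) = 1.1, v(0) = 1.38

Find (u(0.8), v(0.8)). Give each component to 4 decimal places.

2.3544, 0.9998

Euler on (u,v): u_{n+1} = u_n + h·u', v_{n+1} = v_n + h·v'.
0.000000: (1.100000, 1.380000); f=(1.380000, -0.220000) → (1.652000, 1.292000)
0.400000: (1.652000, 1.292000); f=(1.756000, -0.730400) → (2.354400, 0.999840)
(u(0.8), v(0.8)) ≈ (2.3544, 0.9998)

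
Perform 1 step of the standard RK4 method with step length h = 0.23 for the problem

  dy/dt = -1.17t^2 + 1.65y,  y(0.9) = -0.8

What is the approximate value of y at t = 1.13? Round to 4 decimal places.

-1.5029

RK4: k1 = f(t_n, y_n); k2 = f(t_n + h/2, y_n + (h/2)·k1); k3 = f(t_n + h/2, y_n + (h/2)·k2); k4 = f(t_n + h, y_n + h·k3); y_{n+1} = y_n + (h/6)·(k1 + 2k2 + 2k3 + k4).
t=0.900000, y=-0.800000:
  k1 = f(0.900000, -0.800000) = -2.267700
  k2 = f(1.015000, -1.060786) = -2.955659
  k3 = f(1.015000, -1.139901) = -3.086200
  k4 = f(1.130000, -1.509826) = -3.985186
  y ← -0.800000 + (0.23/6)·(k1 + 2k2 + 2k3 + k4) = -1.502903
y(1.13) ≈ -1.5029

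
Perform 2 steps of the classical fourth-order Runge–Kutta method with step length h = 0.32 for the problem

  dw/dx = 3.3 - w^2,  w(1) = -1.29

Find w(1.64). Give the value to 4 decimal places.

RK4: k1 = f(x_n, w_n); k2 = f(x_n + h/2, w_n + (h/2)·k1); k3 = f(x_n + h/2, w_n + (h/2)·k2); k4 = f(x_n + h, w_n + h·k3); w_{n+1} = w_n + (h/6)·(k1 + 2k2 + 2k3 + k4).
x=1.000000, w=-1.290000:
  k1 = f(1.000000, -1.290000) = 1.635900
  k2 = f(1.160000, -1.028256) = 2.242690
  k3 = f(1.160000, -0.931170) = 2.432923
  k4 = f(1.320000, -0.511465) = 3.038404
  w ← -1.290000 + (0.32/6)·(k1 + 2k2 + 2k3 + k4) = -0.541972
x=1.320000, w=-0.541972:
  k1 = f(1.320000, -0.541972) = 3.006267
  k2 = f(1.480000, -0.060969) = 3.296283
  k3 = f(1.480000, -0.014567) = 3.299788
  k4 = f(1.640000, 0.513960) = 3.035845
  w ← -0.541972 + (0.32/6)·(k1 + 2k2 + 2k3 + k4) = 0.483855
w(1.64) ≈ 0.4839

0.4839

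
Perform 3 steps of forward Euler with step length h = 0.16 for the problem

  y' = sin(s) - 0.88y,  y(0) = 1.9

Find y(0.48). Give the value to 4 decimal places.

Euler: y_{n+1} = y_n + h·f(s_n, y_n).
s=0.000000, y=1.900000: f=-1.672000 → y ← 1.900000 + 0.16·(-1.672000) = 1.632480
s=0.160000, y=1.632480: f=-1.277264 → y ← 1.632480 + 0.16·(-1.277264) = 1.428118
s=0.320000, y=1.428118: f=-0.942177 → y ← 1.428118 + 0.16·(-0.942177) = 1.277369
y(0.48) ≈ 1.2774

1.2774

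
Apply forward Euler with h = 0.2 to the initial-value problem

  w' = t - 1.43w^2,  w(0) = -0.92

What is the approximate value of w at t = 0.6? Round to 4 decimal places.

-2.0789

Euler: w_{n+1} = w_n + h·f(t_n, w_n).
t=0.000000, w=-0.920000: f=-1.210352 → w ← -0.920000 + 0.2·(-1.210352) = -1.162070
t=0.200000, w=-1.162070: f=-1.731083 → w ← -1.162070 + 0.2·(-1.731083) = -1.508287
t=0.400000, w=-1.508287: f=-2.853149 → w ← -1.508287 + 0.2·(-2.853149) = -2.078917
w(0.6) ≈ -2.0789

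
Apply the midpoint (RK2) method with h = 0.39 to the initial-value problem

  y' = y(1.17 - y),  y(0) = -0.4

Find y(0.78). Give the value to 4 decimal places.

Midpoint: k1 = f(x_n, y_n); k2 = f(x_n + h/2, y_n + (h/2)·k1); y_{n+1} = y_n + h·k2.
x=0.000000, y=-0.400000:
  k1 = f(0.000000, -0.400000) = -0.628000
  k2 = f(0.195000, -0.522460) = -0.884243
  y ← -0.400000 + 0.39·(-0.884243) = -0.744855
x=0.390000, y=-0.744855:
  k1 = f(0.390000, -0.744855) = -1.426288
  k2 = f(0.585000, -1.022981) = -2.243377
  y ← -0.744855 + 0.39·(-2.243377) = -1.619772
y(0.78) ≈ -1.6198

-1.6198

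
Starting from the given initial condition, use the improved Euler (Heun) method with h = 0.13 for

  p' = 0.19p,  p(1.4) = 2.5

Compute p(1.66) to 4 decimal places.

Heun: k1 = f(t_n, p_n); k2 = f(t_n + h, p_n + h·k1); p_{n+1} = p_n + (h/2)·(k1 + k2).
t=1.400000, p=2.500000:
  k1 = f(1.400000, 2.500000) = 0.475000
  k2 = f(1.530000, 2.561750) = 0.486733
  p ← 2.500000 + (0.13/2)·(0.475000 + 0.486733) = 2.562513
t=1.530000, p=2.562513:
  k1 = f(1.530000, 2.562513) = 0.486877
  k2 = f(1.660000, 2.625807) = 0.498903
  p ← 2.562513 + (0.13/2)·(0.486877 + 0.498903) = 2.626588
p(1.66) ≈ 2.6266

2.6266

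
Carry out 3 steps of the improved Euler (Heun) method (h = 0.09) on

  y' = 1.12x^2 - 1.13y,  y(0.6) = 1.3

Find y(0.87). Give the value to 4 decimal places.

Heun: k1 = f(x_n, y_n); k2 = f(x_n + h, y_n + h·k1); y_{n+1} = y_n + (h/2)·(k1 + k2).
x=0.600000, y=1.300000:
  k1 = f(0.600000, 1.300000) = -1.065800
  k2 = f(0.690000, 1.204078) = -0.827376
  y ← 1.300000 + (0.09/2)·(-1.065800 + (-0.827376)) = 1.214807
x=0.690000, y=1.214807:
  k1 = f(0.690000, 1.214807) = -0.839500
  k2 = f(0.780000, 1.139252) = -0.605947
  y ← 1.214807 + (0.09/2)·(-0.839500 + (-0.605947)) = 1.149762
x=0.780000, y=1.149762:
  k1 = f(0.780000, 1.149762) = -0.617823
  k2 = f(0.870000, 1.094158) = -0.388670
  y ← 1.149762 + (0.09/2)·(-0.617823 + (-0.388670)) = 1.104470
y(0.87) ≈ 1.1045

1.1045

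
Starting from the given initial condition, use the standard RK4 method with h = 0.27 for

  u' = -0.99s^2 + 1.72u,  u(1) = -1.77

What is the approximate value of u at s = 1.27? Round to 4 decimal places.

RK4: k1 = f(s_n, u_n); k2 = f(s_n + h/2, u_n + (h/2)·k1); k3 = f(s_n + h/2, u_n + (h/2)·k2); k4 = f(s_n + h, u_n + h·k3); u_{n+1} = u_n + (h/6)·(k1 + 2k2 + 2k3 + k4).
s=1.000000, u=-1.770000:
  k1 = f(1.000000, -1.770000) = -4.034400
  k2 = f(1.135000, -2.314644) = -5.256530
  k3 = f(1.135000, -2.479632) = -5.540309
  k4 = f(1.270000, -3.265883) = -7.214091
  u ← -1.770000 + (0.27/6)·(k1 + 2k2 + 2k3 + k4) = -3.247898
u(1.27) ≈ -3.2479

-3.2479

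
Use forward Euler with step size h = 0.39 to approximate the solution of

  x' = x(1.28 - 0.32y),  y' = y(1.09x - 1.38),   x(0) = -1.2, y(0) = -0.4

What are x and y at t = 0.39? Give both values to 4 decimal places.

Euler on (x,y): x_{n+1} = x_n + h·x', y_{n+1} = y_n + h·y'.
0.000000: (-1.200000, -0.400000); f=(-1.689600, 1.075200) → (-1.858944, 0.019328)
(x(0.39), y(0.39)) ≈ (-1.8589, 0.0193)

-1.8589, 0.0193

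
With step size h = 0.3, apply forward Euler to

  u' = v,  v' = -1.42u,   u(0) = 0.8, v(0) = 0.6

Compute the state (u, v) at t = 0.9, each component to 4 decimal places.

Euler on (u,v): u_{n+1} = u_n + h·u', v_{n+1} = v_n + h·v'.
0.000000: (0.800000, 0.600000); f=(0.600000, -1.136000) → (0.980000, 0.259200)
0.300000: (0.980000, 0.259200); f=(0.259200, -1.391600) → (1.057760, -0.158280)
0.600000: (1.057760, -0.158280); f=(-0.158280, -1.502019) → (1.010276, -0.608886)
(u(0.9), v(0.9)) ≈ (1.0103, -0.6089)

1.0103, -0.6089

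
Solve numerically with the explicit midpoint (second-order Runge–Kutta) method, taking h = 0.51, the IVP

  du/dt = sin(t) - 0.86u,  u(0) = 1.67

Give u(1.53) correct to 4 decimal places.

1.1194

Midpoint: k1 = f(t_n, u_n); k2 = f(t_n + h/2, u_n + (h/2)·k1); u_{n+1} = u_n + h·k2.
t=0.000000, u=1.670000:
  k1 = f(0.000000, 1.670000) = -1.436200
  k2 = f(0.255000, 1.303769) = -0.868996
  u ← 1.670000 + 0.51·(-0.868996) = 1.226812
t=0.510000, u=1.226812:
  k1 = f(0.510000, 1.226812) = -0.566881
  k2 = f(0.765000, 1.082257) = -0.238204
  u ← 1.226812 + 0.51·(-0.238204) = 1.105328
t=1.020000, u=1.105328:
  k1 = f(1.020000, 1.105328) = -0.098474
  k2 = f(1.275000, 1.080217) = 0.027584
  u ← 1.105328 + 0.51·0.027584 = 1.119396
u(1.53) ≈ 1.1194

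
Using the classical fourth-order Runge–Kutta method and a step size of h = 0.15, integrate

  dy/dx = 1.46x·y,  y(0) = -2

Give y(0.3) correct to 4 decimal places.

-2.1358

RK4: k1 = f(x_n, y_n); k2 = f(x_n + h/2, y_n + (h/2)·k1); k3 = f(x_n + h/2, y_n + (h/2)·k2); k4 = f(x_n + h, y_n + h·k3); y_{n+1} = y_n + (h/6)·(k1 + 2k2 + 2k3 + k4).
x=0.000000, y=-2.000000:
  k1 = f(0.000000, -2.000000) = 0.000000
  k2 = f(0.075000, -2.000000) = -0.219000
  k3 = f(0.075000, -2.016425) = -0.220799
  k4 = f(0.150000, -2.033120) = -0.445253
  y ← -2.000000 + (0.15/6)·(k1 + 2k2 + 2k3 + k4) = -2.033121
x=0.150000, y=-2.033121:
  k1 = f(0.150000, -2.033121) = -0.445254
  k2 = f(0.225000, -2.066515) = -0.678850
  k3 = f(0.225000, -2.084035) = -0.684606
  k4 = f(0.300000, -2.135812) = -0.935486
  y ← -2.033121 + (0.15/6)·(k1 + 2k2 + 2k3 + k4) = -2.135813
y(0.3) ≈ -2.1358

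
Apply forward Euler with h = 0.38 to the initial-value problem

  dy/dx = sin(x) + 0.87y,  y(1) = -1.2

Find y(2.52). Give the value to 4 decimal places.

Euler: y_{n+1} = y_n + h·f(x_n, y_n).
x=1.000000, y=-1.200000: f=-0.202529 → y ← -1.200000 + 0.38·(-0.202529) = -1.276961
x=1.380000, y=-1.276961: f=-0.129103 → y ← -1.276961 + 0.38·(-0.129103) = -1.326020
x=1.760000, y=-1.326020: f=-0.171483 → y ← -1.326020 + 0.38·(-0.171483) = -1.391184
x=2.140000, y=-1.391184: f=-0.367999 → y ← -1.391184 + 0.38·(-0.367999) = -1.531023
y(2.52) ≈ -1.5310

-1.5310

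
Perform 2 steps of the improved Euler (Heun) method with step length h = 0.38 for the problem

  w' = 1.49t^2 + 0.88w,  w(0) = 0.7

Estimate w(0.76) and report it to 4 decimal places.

1.6280

Heun: k1 = f(t_n, w_n); k2 = f(t_n + h, w_n + h·k1); w_{n+1} = w_n + (h/2)·(k1 + k2).
t=0.000000, w=0.700000:
  k1 = f(0.000000, 0.700000) = 0.616000
  k2 = f(0.380000, 0.934080) = 1.037146
  w ← 0.700000 + (0.38/2)·(0.616000 + 1.037146) = 1.014098
t=0.380000, w=1.014098:
  k1 = f(0.380000, 1.014098) = 1.107562
  k2 = f(0.760000, 1.434971) = 2.123399
  w ← 1.014098 + (0.38/2)·(1.107562 + 2.123399) = 1.627980
w(0.76) ≈ 1.6280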